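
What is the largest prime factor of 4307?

73

4307 = 59 · 73
73 is prime.
So 4307 = 59 · 73; the largest prime factor is 73.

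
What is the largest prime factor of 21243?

97

21243 = 3 · 7081
7081 = 73 · 97
97 is prime.
So 21243 = 3 · 73 · 97; the largest prime factor is 97.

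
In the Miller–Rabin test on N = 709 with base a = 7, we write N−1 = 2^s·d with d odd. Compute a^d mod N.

709 − 1 = 708 = 2^2 · 177, so d = 177.
7^1 ≡ 7 (mod 709)
7^2 ≡ 7^2 = 49 ≡ 49 (mod 709)
7^4 ≡ 49^2 = 2401 ≡ 274 (mod 709)
7^8 ≡ 274^2 = 75076 ≡ 631 (mod 709)
7^16 ≡ 631^2 = 398161 ≡ 412 (mod 709)
7^32 ≡ 412^2 = 169744 ≡ 293 (mod 709)
7^64 ≡ 293^2 = 85849 ≡ 60 (mod 709)
7^128 ≡ 60^2 = 3600 ≡ 55 (mod 709)
177 = 128 + 32 + 16 + 1 in binary powers of 2.
So 7^177 ≡ 55 · 293 · 412 · 7 ≡ 1 (mod 709).
Since 7^d ≡ 1 (mod 709), base 7 does not prove 709 composite.

1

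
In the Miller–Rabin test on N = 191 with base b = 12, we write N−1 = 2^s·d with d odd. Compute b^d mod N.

191 − 1 = 190 = 2^1 · 95, so d = 95.
12^1 ≡ 12 (mod 191)
12^2 ≡ 12^2 = 144 ≡ 144 (mod 191)
12^4 ≡ 144^2 = 20736 ≡ 108 (mod 191)
12^8 ≡ 108^2 = 11664 ≡ 13 (mod 191)
12^16 ≡ 13^2 = 169 ≡ 169 (mod 191)
12^32 ≡ 169^2 = 28561 ≡ 102 (mod 191)
12^64 ≡ 102^2 = 10404 ≡ 90 (mod 191)
95 = 64 + 16 + 8 + 4 + 2 + 1 in binary powers of 2.
So 12^95 ≡ 90 · 169 · 13 · 108 · 144 · 12 ≡ 1 (mod 191).
Since 12^d ≡ 1 (mod 191), base 12 does not prove 191 composite.

1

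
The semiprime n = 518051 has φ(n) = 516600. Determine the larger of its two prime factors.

φ(n) = (p−1)(q−1) = n − (p+q) + 1, so p + q = 518051 − 516600 + 1 = 1452.
p and q are the roots of t² − 1452t + 518051 = 0.
Discriminant: 1452² − 4·518051 = 2108304 − 2072204 = 36100; √36100 = 190.
q = (1452 − 190)/2 = 631, p = (1452 + 190)/2 = 821.
Check: 631 · 821 = 518051.

821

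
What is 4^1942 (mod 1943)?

864

4^1 ≡ 4 (mod 1943)
4^2 ≡ 4^2 = 16 ≡ 16 (mod 1943)
4^4 ≡ 16^2 = 256 ≡ 256 (mod 1943)
4^8 ≡ 256^2 = 65536 ≡ 1417 (mod 1943)
4^16 ≡ 1417^2 = 2007889 ≡ 770 (mod 1943)
4^32 ≡ 770^2 = 592900 ≡ 285 (mod 1943)
4^64 ≡ 285^2 = 81225 ≡ 1562 (mod 1943)
4^128 ≡ 1562^2 = 2439844 ≡ 1379 (mod 1943)
4^256 ≡ 1379^2 = 1901641 ≡ 1387 (mod 1943)
4^512 ≡ 1387^2 = 1923769 ≡ 199 (mod 1943)
4^1024 ≡ 199^2 = 39601 ≡ 741 (mod 1943)
1942 = 1024 + 512 + 256 + 128 + 16 + 4 + 2 in binary powers of 2.
So 4^1942 ≡ 741 · 199 · 1387 · 1379 · 770 · 256 · 16 ≡ 864 (mod 1943).
Since 864 ≠ 1, base 4 is a Fermat witness: 1943 is composite.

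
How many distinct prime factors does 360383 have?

3

360383 = 17^2 · 1247
1247 = 29 · 43
360383 = 17^2 · 29 · 43, which has 3 distinct prime factors.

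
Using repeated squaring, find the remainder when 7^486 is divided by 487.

7^1 ≡ 7 (mod 487)
7^2 ≡ 7^2 = 49 ≡ 49 (mod 487)
7^4 ≡ 49^2 = 2401 ≡ 453 (mod 487)
7^8 ≡ 453^2 = 205209 ≡ 182 (mod 487)
7^16 ≡ 182^2 = 33124 ≡ 8 (mod 487)
7^32 ≡ 8^2 = 64 ≡ 64 (mod 487)
7^64 ≡ 64^2 = 4096 ≡ 200 (mod 487)
7^128 ≡ 200^2 = 40000 ≡ 66 (mod 487)
7^256 ≡ 66^2 = 4356 ≡ 460 (mod 487)
486 = 256 + 128 + 64 + 32 + 4 + 2 in binary powers of 2.
So 7^486 ≡ 460 · 66 · 200 · 64 · 453 · 49 ≡ 1 (mod 487).
Since the result is 1, base 7 gives no evidence that 487 is composite.

1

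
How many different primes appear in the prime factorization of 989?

2

989 = 23 · 43
989 = 23 · 43, which has 2 distinct prime factors.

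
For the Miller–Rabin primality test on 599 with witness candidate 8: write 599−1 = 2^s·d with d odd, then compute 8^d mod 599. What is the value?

599 − 1 = 598 = 2^1 · 299, so d = 299.
8^1 ≡ 8 (mod 599)
8^2 ≡ 8^2 = 64 ≡ 64 (mod 599)
8^4 ≡ 64^2 = 4096 ≡ 502 (mod 599)
8^8 ≡ 502^2 = 252004 ≡ 424 (mod 599)
8^16 ≡ 424^2 = 179776 ≡ 76 (mod 599)
8^32 ≡ 76^2 = 5776 ≡ 385 (mod 599)
8^64 ≡ 385^2 = 148225 ≡ 272 (mod 599)
8^128 ≡ 272^2 = 73984 ≡ 307 (mod 599)
8^256 ≡ 307^2 = 94249 ≡ 206 (mod 599)
299 = 256 + 32 + 8 + 2 + 1 in binary powers of 2.
So 8^299 ≡ 206 · 385 · 424 · 64 · 8 ≡ 1 (mod 599).
Since 8^d ≡ 1 (mod 599), base 8 does not prove 599 composite.

1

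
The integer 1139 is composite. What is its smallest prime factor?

17

1139 is odd.
Digit sum 14, not divisible by 3.
Ends in 9: not divisible by 5.
7: 1139 = 7·162 + 5
11: 1139 = 11·103 + 6
13: 1139 = 13·87 + 8
17: 1139 = 17·67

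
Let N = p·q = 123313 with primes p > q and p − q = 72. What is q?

Since p = q + 72, we have 123313 = q(q + 72), so q² + 72q − 123313 = 0.
Discriminant: 72² + 4·123313 = 5184 + 493252 = 498436; √498436 = 706.
q = (−72 + 706)/2 = 317, and p = q + 72 = 389.
Check: 317 · 389 = 123313.

317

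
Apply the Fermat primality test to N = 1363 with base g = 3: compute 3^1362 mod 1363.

760

3^1 ≡ 3 (mod 1363)
3^2 ≡ 3^2 = 9 ≡ 9 (mod 1363)
3^4 ≡ 9^2 = 81 ≡ 81 (mod 1363)
3^8 ≡ 81^2 = 6561 ≡ 1109 (mod 1363)
3^16 ≡ 1109^2 = 1229881 ≡ 455 (mod 1363)
3^32 ≡ 455^2 = 207025 ≡ 1212 (mod 1363)
3^64 ≡ 1212^2 = 1468944 ≡ 993 (mod 1363)
3^128 ≡ 993^2 = 986049 ≡ 600 (mod 1363)
3^256 ≡ 600^2 = 360000 ≡ 168 (mod 1363)
3^512 ≡ 168^2 = 28224 ≡ 964 (mod 1363)
3^1024 ≡ 964^2 = 929296 ≡ 1093 (mod 1363)
1362 = 1024 + 256 + 64 + 16 + 2 in binary powers of 2.
So 3^1362 ≡ 1093 · 168 · 993 · 455 · 9 ≡ 760 (mod 1363).
Since 760 ≠ 1, base 3 is a Fermat witness: 1363 is composite.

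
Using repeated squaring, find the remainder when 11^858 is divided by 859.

11^1 ≡ 11 (mod 859)
11^2 ≡ 11^2 = 121 ≡ 121 (mod 859)
11^4 ≡ 121^2 = 14641 ≡ 38 (mod 859)
11^8 ≡ 38^2 = 1444 ≡ 585 (mod 859)
11^16 ≡ 585^2 = 342225 ≡ 343 (mod 859)
11^32 ≡ 343^2 = 117649 ≡ 825 (mod 859)
11^64 ≡ 825^2 = 680625 ≡ 297 (mod 859)
11^128 ≡ 297^2 = 88209 ≡ 591 (mod 859)
11^256 ≡ 591^2 = 349281 ≡ 527 (mod 859)
11^512 ≡ 527^2 = 277729 ≡ 272 (mod 859)
858 = 512 + 256 + 64 + 16 + 8 + 2 in binary powers of 2.
So 11^858 ≡ 272 · 527 · 297 · 343 · 585 · 121 ≡ 1 (mod 859).
Since the result is 1, base 11 gives no evidence that 859 is composite.

1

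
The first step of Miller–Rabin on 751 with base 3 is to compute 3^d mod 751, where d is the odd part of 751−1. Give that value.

750

751 − 1 = 750 = 2^1 · 375, so d = 375.
3^1 ≡ 3 (mod 751)
3^2 ≡ 3^2 = 9 ≡ 9 (mod 751)
3^4 ≡ 9^2 = 81 ≡ 81 (mod 751)
3^8 ≡ 81^2 = 6561 ≡ 553 (mod 751)
3^16 ≡ 553^2 = 305809 ≡ 152 (mod 751)
3^32 ≡ 152^2 = 23104 ≡ 574 (mod 751)
3^64 ≡ 574^2 = 329476 ≡ 538 (mod 751)
3^128 ≡ 538^2 = 289444 ≡ 309 (mod 751)
3^256 ≡ 309^2 = 95481 ≡ 104 (mod 751)
375 = 256 + 64 + 32 + 16 + 4 + 2 + 1 in binary powers of 2.
So 3^375 ≡ 104 · 538 · 574 · 152 · 81 · 9 · 3 ≡ 750 (mod 751).
Since 3^d ≡ 750 (mod 751), base 3 does not prove 751 composite.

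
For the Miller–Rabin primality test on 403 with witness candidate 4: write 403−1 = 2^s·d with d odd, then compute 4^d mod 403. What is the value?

403 − 1 = 402 = 2^1 · 201, so d = 201.
4^1 ≡ 4 (mod 403)
4^2 ≡ 4^2 = 16 ≡ 16 (mod 403)
4^4 ≡ 16^2 = 256 ≡ 256 (mod 403)
4^8 ≡ 256^2 = 65536 ≡ 250 (mod 403)
4^16 ≡ 250^2 = 62500 ≡ 35 (mod 403)
4^32 ≡ 35^2 = 1225 ≡ 16 (mod 403)
4^64 ≡ 16^2 = 256 ≡ 256 (mod 403)
4^128 ≡ 256^2 = 65536 ≡ 250 (mod 403)
201 = 128 + 64 + 8 + 1 in binary powers of 2.
So 4^201 ≡ 250 · 256 · 250 · 4 ≡ 376 (mod 403).
Squaring chain: 376; never reaches −1, so base 4 is a Miller–Rabin witness that 403 is composite.

376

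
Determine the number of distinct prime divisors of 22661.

3

22661 = 17 · 1333
1333 = 31 · 43
22661 = 17 · 31 · 43, which has 3 distinct prime factors.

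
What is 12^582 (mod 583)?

221

12^1 ≡ 12 (mod 583)
12^2 ≡ 12^2 = 144 ≡ 144 (mod 583)
12^4 ≡ 144^2 = 20736 ≡ 331 (mod 583)
12^8 ≡ 331^2 = 109561 ≡ 540 (mod 583)
12^16 ≡ 540^2 = 291600 ≡ 100 (mod 583)
12^32 ≡ 100^2 = 10000 ≡ 89 (mod 583)
12^64 ≡ 89^2 = 7921 ≡ 342 (mod 583)
12^128 ≡ 342^2 = 116964 ≡ 364 (mod 583)
12^256 ≡ 364^2 = 132496 ≡ 155 (mod 583)
12^512 ≡ 155^2 = 24025 ≡ 122 (mod 583)
582 = 512 + 64 + 4 + 2 in binary powers of 2.
So 12^582 ≡ 122 · 342 · 331 · 144 ≡ 221 (mod 583).
Since 221 ≠ 1, base 12 is a Fermat witness: 583 is composite.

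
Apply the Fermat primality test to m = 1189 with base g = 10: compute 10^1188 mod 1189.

426

10^1 ≡ 10 (mod 1189)
10^2 ≡ 10^2 = 100 ≡ 100 (mod 1189)
10^4 ≡ 100^2 = 10000 ≡ 488 (mod 1189)
10^8 ≡ 488^2 = 238144 ≡ 344 (mod 1189)
10^16 ≡ 344^2 = 118336 ≡ 625 (mod 1189)
10^32 ≡ 625^2 = 390625 ≡ 633 (mod 1189)
10^64 ≡ 633^2 = 400689 ≡ 1185 (mod 1189)
10^128 ≡ 1185^2 = 1404225 ≡ 16 (mod 1189)
10^256 ≡ 16^2 = 256 ≡ 256 (mod 1189)
10^512 ≡ 256^2 = 65536 ≡ 141 (mod 1189)
10^1024 ≡ 141^2 = 19881 ≡ 857 (mod 1189)
1188 = 1024 + 128 + 32 + 4 in binary powers of 2.
So 10^1188 ≡ 857 · 16 · 633 · 488 ≡ 426 (mod 1189).
Since 426 ≠ 1, base 10 is a Fermat witness: 1189 is composite.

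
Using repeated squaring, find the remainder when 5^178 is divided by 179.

5^1 ≡ 5 (mod 179)
5^2 ≡ 5^2 = 25 ≡ 25 (mod 179)
5^4 ≡ 25^2 = 625 ≡ 88 (mod 179)
5^8 ≡ 88^2 = 7744 ≡ 47 (mod 179)
5^16 ≡ 47^2 = 2209 ≡ 61 (mod 179)
5^32 ≡ 61^2 = 3721 ≡ 141 (mod 179)
5^64 ≡ 141^2 = 19881 ≡ 12 (mod 179)
5^128 ≡ 12^2 = 144 ≡ 144 (mod 179)
178 = 128 + 32 + 16 + 2 in binary powers of 2.
So 5^178 ≡ 144 · 141 · 61 · 25 ≡ 1 (mod 179).
Since the result is 1, base 5 gives no evidence that 179 is composite.

1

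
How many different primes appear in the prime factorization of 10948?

4

10948 = 2^2 · 2737
2737 = 7 · 391
391 = 17 · 23
10948 = 2^2 · 7 · 17 · 23, which has 4 distinct prime factors.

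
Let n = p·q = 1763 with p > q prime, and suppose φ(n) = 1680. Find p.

43

φ(n) = (p−1)(q−1) = n − (p+q) + 1, so p + q = 1763 − 1680 + 1 = 84.
p and q are the roots of t² − 84t + 1763 = 0.
Discriminant: 84² − 4·1763 = 7056 − 7052 = 4; √4 = 2.
q = (84 − 2)/2 = 41, p = (84 + 2)/2 = 43.
Check: 41 · 43 = 1763.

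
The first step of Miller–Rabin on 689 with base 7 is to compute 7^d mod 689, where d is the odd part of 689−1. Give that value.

461

689 − 1 = 688 = 2^4 · 43, so d = 43.
7^1 ≡ 7 (mod 689)
7^2 ≡ 7^2 = 49 ≡ 49 (mod 689)
7^4 ≡ 49^2 = 2401 ≡ 334 (mod 689)
7^8 ≡ 334^2 = 111556 ≡ 627 (mod 689)
7^16 ≡ 627^2 = 393129 ≡ 399 (mod 689)
7^32 ≡ 399^2 = 159201 ≡ 42 (mod 689)
43 = 32 + 8 + 2 + 1 in binary powers of 2.
So 7^43 ≡ 42 · 627 · 49 · 7 ≡ 461 (mod 689).
Squaring chain: 461 → 309 → 399 → 42; never reaches −1, so base 7 is a Miller–Rabin witness that 689 is composite.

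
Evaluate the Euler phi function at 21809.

21504

Factor: 21809 = 113 · 193.
φ(21809) = (113−1) · (193−1) = 112 · 192 = 21504.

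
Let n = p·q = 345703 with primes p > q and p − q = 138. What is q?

523

Since p = q + 138, we have 345703 = q(q + 138), so q² + 138q − 345703 = 0.
Discriminant: 138² + 4·345703 = 19044 + 1382812 = 1401856; √1401856 = 1184.
q = (−138 + 1184)/2 = 523, and p = q + 138 = 661.
Check: 523 · 661 = 345703.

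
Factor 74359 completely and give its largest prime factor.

74359 = 23 · 3233
3233 = 53 · 61
61 is prime.
So 74359 = 23 · 53 · 61; the largest prime factor is 61.

61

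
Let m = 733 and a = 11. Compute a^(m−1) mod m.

1

11^1 ≡ 11 (mod 733)
11^2 ≡ 11^2 = 121 ≡ 121 (mod 733)
11^4 ≡ 121^2 = 14641 ≡ 714 (mod 733)
11^8 ≡ 714^2 = 509796 ≡ 361 (mod 733)
11^16 ≡ 361^2 = 130321 ≡ 580 (mod 733)
11^32 ≡ 580^2 = 336400 ≡ 686 (mod 733)
11^64 ≡ 686^2 = 470596 ≡ 10 (mod 733)
11^128 ≡ 10^2 = 100 ≡ 100 (mod 733)
11^256 ≡ 100^2 = 10000 ≡ 471 (mod 733)
11^512 ≡ 471^2 = 221841 ≡ 475 (mod 733)
732 = 512 + 128 + 64 + 16 + 8 + 4 in binary powers of 2.
So 11^732 ≡ 475 · 100 · 10 · 580 · 361 · 714 ≡ 1 (mod 733).
Since the result is 1, base 11 gives no evidence that 733 is composite.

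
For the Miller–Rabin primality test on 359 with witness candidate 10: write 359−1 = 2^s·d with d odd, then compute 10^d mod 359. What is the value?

359 − 1 = 358 = 2^1 · 179, so d = 179.
10^1 ≡ 10 (mod 359)
10^2 ≡ 10^2 = 100 ≡ 100 (mod 359)
10^4 ≡ 100^2 = 10000 ≡ 307 (mod 359)
10^8 ≡ 307^2 = 94249 ≡ 191 (mod 359)
10^16 ≡ 191^2 = 36481 ≡ 222 (mod 359)
10^32 ≡ 222^2 = 49284 ≡ 101 (mod 359)
10^64 ≡ 101^2 = 10201 ≡ 149 (mod 359)
10^128 ≡ 149^2 = 22201 ≡ 302 (mod 359)
179 = 128 + 32 + 16 + 2 + 1 in binary powers of 2.
So 10^179 ≡ 302 · 101 · 222 · 100 · 10 ≡ 1 (mod 359).
Since 10^d ≡ 1 (mod 359), base 10 does not prove 359 composite.

1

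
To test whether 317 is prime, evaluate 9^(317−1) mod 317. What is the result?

9^1 ≡ 9 (mod 317)
9^2 ≡ 9^2 = 81 ≡ 81 (mod 317)
9^4 ≡ 81^2 = 6561 ≡ 221 (mod 317)
9^8 ≡ 221^2 = 48841 ≡ 23 (mod 317)
9^16 ≡ 23^2 = 529 ≡ 212 (mod 317)
9^32 ≡ 212^2 = 44944 ≡ 247 (mod 317)
9^64 ≡ 247^2 = 61009 ≡ 145 (mod 317)
9^128 ≡ 145^2 = 21025 ≡ 103 (mod 317)
9^256 ≡ 103^2 = 10609 ≡ 148 (mod 317)
316 = 256 + 32 + 16 + 8 + 4 in binary powers of 2.
So 9^316 ≡ 148 · 247 · 212 · 23 · 221 ≡ 1 (mod 317).
Since the result is 1, base 9 gives no evidence that 317 is composite.

1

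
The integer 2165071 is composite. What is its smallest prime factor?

31

2165071 is odd.
Digit sum 22, not divisible by 3.
Ends in 1: not divisible by 5.
7: 2165071 = 7·309295 + 6
11: 2165071 = 11·196824 + 7
13: 2165071 = 13·166543 + 12
17: 2165071 = 17·127357 + 2
19: 2165071 = 19·113951 + 2
23: 2165071 = 23·94133 + 12
29: 2165071 = 29·74657 + 18
31: 2165071 = 31·69841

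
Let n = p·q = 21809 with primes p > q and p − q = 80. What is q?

Since p = q + 80, we have 21809 = q(q + 80), so q² + 80q − 21809 = 0.
Discriminant: 80² + 4·21809 = 6400 + 87236 = 93636; √93636 = 306.
q = (−80 + 306)/2 = 113, and p = q + 80 = 193.
Check: 113 · 193 = 21809.

113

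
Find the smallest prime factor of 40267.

67

40267 is odd.
Digit sum 19, not divisible by 3.
Ends in 7: not divisible by 5.
7: 40267 = 7·5752 + 3
11: 40267 = 11·3660 + 7
13: 40267 = 13·3097 + 6
17: 40267 = 17·2368 + 11
19: 40267 = 19·2119 + 6
23: 40267 = 23·1750 + 17
29: 40267 = 29·1388 + 15
31: 40267 = 31·1298 + 29
37: 40267 = 37·1088 + 11
41: 40267 = 41·982 + 5
43: 40267 = 43·936 + 19
47: 40267 = 47·856 + 35
53: 40267 = 53·759 + 40
59: 40267 = 59·682 + 29
61: 40267 = 61·660 + 7
67: 40267 = 67·601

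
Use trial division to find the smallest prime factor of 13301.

13301 is odd.
Digit sum 8, not divisible by 3.
Ends in 1: not divisible by 5.
7: 13301 = 7·1900 + 1
11: 13301 = 11·1209 + 2
13: 13301 = 13·1023 + 2
17: 13301 = 17·782 + 7
19: 13301 = 19·700 + 1
23: 13301 = 23·578 + 7
29: 13301 = 29·458 + 19
31: 13301 = 31·429 + 2
37: 13301 = 37·359 + 18
41: 13301 = 41·324 + 17
43: 13301 = 43·309 + 14
47: 13301 = 47·283

47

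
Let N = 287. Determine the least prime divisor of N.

7

287 is odd.
Digit sum 17, not divisible by 3.
Ends in 7: not divisible by 5.
7: 287 = 7·41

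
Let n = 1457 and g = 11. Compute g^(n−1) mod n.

392

11^1 ≡ 11 (mod 1457)
11^2 ≡ 11^2 = 121 ≡ 121 (mod 1457)
11^4 ≡ 121^2 = 14641 ≡ 71 (mod 1457)
11^8 ≡ 71^2 = 5041 ≡ 670 (mod 1457)
11^16 ≡ 670^2 = 448900 ≡ 144 (mod 1457)
11^32 ≡ 144^2 = 20736 ≡ 338 (mod 1457)
11^64 ≡ 338^2 = 114244 ≡ 598 (mod 1457)
11^128 ≡ 598^2 = 357604 ≡ 639 (mod 1457)
11^256 ≡ 639^2 = 408321 ≡ 361 (mod 1457)
11^512 ≡ 361^2 = 130321 ≡ 648 (mod 1457)
11^1024 ≡ 648^2 = 419904 ≡ 288 (mod 1457)
1456 = 1024 + 256 + 128 + 32 + 16 in binary powers of 2.
So 11^1456 ≡ 288 · 361 · 639 · 338 · 144 ≡ 392 (mod 1457).
Since 392 ≠ 1, base 11 is a Fermat witness: 1457 is composite.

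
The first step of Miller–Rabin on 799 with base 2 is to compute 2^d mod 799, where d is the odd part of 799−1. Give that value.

162

799 − 1 = 798 = 2^1 · 399, so d = 399.
2^1 ≡ 2 (mod 799)
2^2 ≡ 2^2 = 4 ≡ 4 (mod 799)
2^4 ≡ 4^2 = 16 ≡ 16 (mod 799)
2^8 ≡ 16^2 = 256 ≡ 256 (mod 799)
2^16 ≡ 256^2 = 65536 ≡ 18 (mod 799)
2^32 ≡ 18^2 = 324 ≡ 324 (mod 799)
2^64 ≡ 324^2 = 104976 ≡ 307 (mod 799)
2^128 ≡ 307^2 = 94249 ≡ 766 (mod 799)
2^256 ≡ 766^2 = 586756 ≡ 290 (mod 799)
399 = 256 + 128 + 8 + 4 + 2 + 1 in binary powers of 2.
So 2^399 ≡ 290 · 766 · 256 · 16 · 4 · 2 ≡ 162 (mod 799).
Squaring chain: 162; never reaches −1, so base 2 is a Miller–Rabin witness that 799 is composite.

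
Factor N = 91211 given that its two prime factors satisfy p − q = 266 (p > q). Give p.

Since p = q + 266, we have 91211 = q(q + 266), so q² + 266q − 91211 = 0.
Discriminant: 266² + 4·91211 = 70756 + 364844 = 435600; √435600 = 660.
q = (−266 + 660)/2 = 197, and p = q + 266 = 463.
Check: 197 · 463 = 91211.

463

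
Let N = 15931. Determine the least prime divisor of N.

89

15931 is odd.
Digit sum 19, not divisible by 3.
Ends in 1: not divisible by 5.
7: 15931 = 7·2275 + 6
11: 15931 = 11·1448 + 3
13: 15931 = 13·1225 + 6
17: 15931 = 17·937 + 2
19: 15931 = 19·838 + 9
23: 15931 = 23·692 + 15
29: 15931 = 29·549 + 10
31: 15931 = 31·513 + 28
37: 15931 = 37·430 + 21
41: 15931 = 41·388 + 23
43: 15931 = 43·370 + 21
47: 15931 = 47·338 + 45
53: 15931 = 53·300 + 31
59: 15931 = 59·270 + 1
61: 15931 = 61·261 + 10
67: 15931 = 67·237 + 52
71: 15931 = 71·224 + 27
73: 15931 = 73·218 + 17
79: 15931 = 79·201 + 52
83: 15931 = 83·191 + 78
89: 15931 = 89·179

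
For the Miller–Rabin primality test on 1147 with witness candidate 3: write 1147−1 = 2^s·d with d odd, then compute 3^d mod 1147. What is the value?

492

1147 − 1 = 1146 = 2^1 · 573, so d = 573.
3^1 ≡ 3 (mod 1147)
3^2 ≡ 3^2 = 9 ≡ 9 (mod 1147)
3^4 ≡ 9^2 = 81 ≡ 81 (mod 1147)
3^8 ≡ 81^2 = 6561 ≡ 826 (mod 1147)
3^16 ≡ 826^2 = 682276 ≡ 958 (mod 1147)
3^32 ≡ 958^2 = 917764 ≡ 164 (mod 1147)
3^64 ≡ 164^2 = 26896 ≡ 515 (mod 1147)
3^128 ≡ 515^2 = 265225 ≡ 268 (mod 1147)
3^256 ≡ 268^2 = 71824 ≡ 710 (mod 1147)
3^512 ≡ 710^2 = 504100 ≡ 567 (mod 1147)
573 = 512 + 32 + 16 + 8 + 4 + 1 in binary powers of 2.
So 3^573 ≡ 567 · 164 · 958 · 826 · 81 · 3 ≡ 492 (mod 1147).
Squaring chain: 492; never reaches −1, so base 3 is a Miller–Rabin witness that 1147 is composite.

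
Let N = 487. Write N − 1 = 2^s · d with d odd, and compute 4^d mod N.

487 − 1 = 486 = 2^1 · 243, so d = 243.
4^1 ≡ 4 (mod 487)
4^2 ≡ 4^2 = 16 ≡ 16 (mod 487)
4^4 ≡ 16^2 = 256 ≡ 256 (mod 487)
4^8 ≡ 256^2 = 65536 ≡ 278 (mod 487)
4^16 ≡ 278^2 = 77284 ≡ 338 (mod 487)
4^32 ≡ 338^2 = 114244 ≡ 286 (mod 487)
4^64 ≡ 286^2 = 81796 ≡ 467 (mod 487)
4^128 ≡ 467^2 = 218089 ≡ 400 (mod 487)
243 = 128 + 64 + 32 + 16 + 2 + 1 in binary powers of 2.
So 4^243 ≡ 400 · 467 · 286 · 338 · 16 · 4 ≡ 1 (mod 487).
Since 4^d ≡ 1 (mod 487), base 4 does not prove 487 composite.

1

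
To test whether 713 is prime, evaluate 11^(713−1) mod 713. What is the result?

514

11^1 ≡ 11 (mod 713)
11^2 ≡ 11^2 = 121 ≡ 121 (mod 713)
11^4 ≡ 121^2 = 14641 ≡ 381 (mod 713)
11^8 ≡ 381^2 = 145161 ≡ 422 (mod 713)
11^16 ≡ 422^2 = 178084 ≡ 547 (mod 713)
11^32 ≡ 547^2 = 299209 ≡ 462 (mod 713)
11^64 ≡ 462^2 = 213444 ≡ 257 (mod 713)
11^128 ≡ 257^2 = 66049 ≡ 453 (mod 713)
11^256 ≡ 453^2 = 205209 ≡ 578 (mod 713)
11^512 ≡ 578^2 = 334084 ≡ 400 (mod 713)
712 = 512 + 128 + 64 + 8 in binary powers of 2.
So 11^712 ≡ 400 · 453 · 257 · 422 ≡ 514 (mod 713).
Since 514 ≠ 1, base 11 is a Fermat witness: 713 is composite.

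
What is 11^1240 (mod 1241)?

1172

11^1 ≡ 11 (mod 1241)
11^2 ≡ 11^2 = 121 ≡ 121 (mod 1241)
11^4 ≡ 121^2 = 14641 ≡ 990 (mod 1241)
11^8 ≡ 990^2 = 980100 ≡ 951 (mod 1241)
11^16 ≡ 951^2 = 904401 ≡ 953 (mod 1241)
11^32 ≡ 953^2 = 908209 ≡ 1038 (mod 1241)
11^64 ≡ 1038^2 = 1077444 ≡ 256 (mod 1241)
11^128 ≡ 256^2 = 65536 ≡ 1004 (mod 1241)
11^256 ≡ 1004^2 = 1008016 ≡ 324 (mod 1241)
11^512 ≡ 324^2 = 104976 ≡ 732 (mod 1241)
11^1024 ≡ 732^2 = 535824 ≡ 953 (mod 1241)
1240 = 1024 + 128 + 64 + 16 + 8 in binary powers of 2.
So 11^1240 ≡ 953 · 1004 · 256 · 953 · 951 ≡ 1172 (mod 1241).
Since 1172 ≠ 1, base 11 is a Fermat witness: 1241 is composite.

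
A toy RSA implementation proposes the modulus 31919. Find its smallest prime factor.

59

31919 is odd.
Digit sum 23, not divisible by 3.
Ends in 9: not divisible by 5.
7: 31919 = 7·4559 + 6
11: 31919 = 11·2901 + 8
13: 31919 = 13·2455 + 4
17: 31919 = 17·1877 + 10
19: 31919 = 19·1679 + 18
23: 31919 = 23·1387 + 18
29: 31919 = 29·1100 + 19
31: 31919 = 31·1029 + 20
37: 31919 = 37·862 + 25
41: 31919 = 41·778 + 21
43: 31919 = 43·742 + 13
47: 31919 = 47·679 + 6
53: 31919 = 53·602 + 13
59: 31919 = 59·541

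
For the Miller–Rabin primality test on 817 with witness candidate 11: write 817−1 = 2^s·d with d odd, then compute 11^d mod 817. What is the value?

817 − 1 = 816 = 2^4 · 51, so d = 51.
11^1 ≡ 11 (mod 817)
11^2 ≡ 11^2 = 121 ≡ 121 (mod 817)
11^4 ≡ 121^2 = 14641 ≡ 752 (mod 817)
11^8 ≡ 752^2 = 565504 ≡ 140 (mod 817)
11^16 ≡ 140^2 = 19600 ≡ 809 (mod 817)
11^32 ≡ 809^2 = 654481 ≡ 64 (mod 817)
51 = 32 + 16 + 2 + 1 in binary powers of 2.
So 11^51 ≡ 64 · 809 · 121 · 11 ≡ 723 (mod 817).
Squaring chain: 723 → 666 → 742 → 723; never reaches −1, so base 11 is a Miller–Rabin witness that 817 is composite.

723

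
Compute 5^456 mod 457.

1

5^1 ≡ 5 (mod 457)
5^2 ≡ 5^2 = 25 ≡ 25 (mod 457)
5^4 ≡ 25^2 = 625 ≡ 168 (mod 457)
5^8 ≡ 168^2 = 28224 ≡ 347 (mod 457)
5^16 ≡ 347^2 = 120409 ≡ 218 (mod 457)
5^32 ≡ 218^2 = 47524 ≡ 453 (mod 457)
5^64 ≡ 453^2 = 205209 ≡ 16 (mod 457)
5^128 ≡ 16^2 = 256 ≡ 256 (mod 457)
5^256 ≡ 256^2 = 65536 ≡ 185 (mod 457)
456 = 256 + 128 + 64 + 8 in binary powers of 2.
So 5^456 ≡ 185 · 256 · 16 · 347 ≡ 1 (mod 457).
Since the result is 1, base 5 gives no evidence that 457 is composite.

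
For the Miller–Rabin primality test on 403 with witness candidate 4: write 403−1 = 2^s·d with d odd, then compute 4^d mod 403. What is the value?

403 − 1 = 402 = 2^1 · 201, so d = 201.
4^1 ≡ 4 (mod 403)
4^2 ≡ 4^2 = 16 ≡ 16 (mod 403)
4^4 ≡ 16^2 = 256 ≡ 256 (mod 403)
4^8 ≡ 256^2 = 65536 ≡ 250 (mod 403)
4^16 ≡ 250^2 = 62500 ≡ 35 (mod 403)
4^32 ≡ 35^2 = 1225 ≡ 16 (mod 403)
4^64 ≡ 16^2 = 256 ≡ 256 (mod 403)
4^128 ≡ 256^2 = 65536 ≡ 250 (mod 403)
201 = 128 + 64 + 8 + 1 in binary powers of 2.
So 4^201 ≡ 250 · 256 · 250 · 4 ≡ 376 (mod 403).
Squaring chain: 376; never reaches −1, so base 4 is a Miller–Rabin witness that 403 is composite.

376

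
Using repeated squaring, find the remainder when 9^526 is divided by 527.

412

9^1 ≡ 9 (mod 527)
9^2 ≡ 9^2 = 81 ≡ 81 (mod 527)
9^4 ≡ 81^2 = 6561 ≡ 237 (mod 527)
9^8 ≡ 237^2 = 56169 ≡ 307 (mod 527)
9^16 ≡ 307^2 = 94249 ≡ 443 (mod 527)
9^32 ≡ 443^2 = 196249 ≡ 205 (mod 527)
9^64 ≡ 205^2 = 42025 ≡ 392 (mod 527)
9^128 ≡ 392^2 = 153664 ≡ 307 (mod 527)
9^256 ≡ 307^2 = 94249 ≡ 443 (mod 527)
9^512 ≡ 443^2 = 196249 ≡ 205 (mod 527)
526 = 512 + 8 + 4 + 2 in binary powers of 2.
So 9^526 ≡ 205 · 307 · 237 · 81 ≡ 412 (mod 527).
Since 412 ≠ 1, base 9 is a Fermat witness: 527 is composite.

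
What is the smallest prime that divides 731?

17

731 is odd.
Digit sum 11, not divisible by 3.
Ends in 1: not divisible by 5.
7: 731 = 7·104 + 3
11: 731 = 11·66 + 5
13: 731 = 13·56 + 3
17: 731 = 17·43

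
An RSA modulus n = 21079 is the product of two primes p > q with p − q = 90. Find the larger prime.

197

Since p = q + 90, we have 21079 = q(q + 90), so q² + 90q − 21079 = 0.
Discriminant: 90² + 4·21079 = 8100 + 84316 = 92416; √92416 = 304.
q = (−90 + 304)/2 = 107, and p = q + 90 = 197.
Check: 107 · 197 = 21079.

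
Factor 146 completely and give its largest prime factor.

146 = 2 · 73
73 is prime.
So 146 = 2 · 73; the largest prime factor is 73.

73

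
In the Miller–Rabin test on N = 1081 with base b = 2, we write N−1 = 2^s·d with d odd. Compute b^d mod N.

100

1081 − 1 = 1080 = 2^3 · 135, so d = 135.
2^1 ≡ 2 (mod 1081)
2^2 ≡ 2^2 = 4 ≡ 4 (mod 1081)
2^4 ≡ 4^2 = 16 ≡ 16 (mod 1081)
2^8 ≡ 16^2 = 256 ≡ 256 (mod 1081)
2^16 ≡ 256^2 = 65536 ≡ 676 (mod 1081)
2^32 ≡ 676^2 = 456976 ≡ 794 (mod 1081)
2^64 ≡ 794^2 = 630436 ≡ 213 (mod 1081)
2^128 ≡ 213^2 = 45369 ≡ 1048 (mod 1081)
135 = 128 + 4 + 2 + 1 in binary powers of 2.
So 2^135 ≡ 1048 · 16 · 4 · 2 ≡ 100 (mod 1081).
Squaring chain: 100 → 271 → 1014; never reaches −1, so base 2 is a Miller–Rabin witness that 1081 is composite.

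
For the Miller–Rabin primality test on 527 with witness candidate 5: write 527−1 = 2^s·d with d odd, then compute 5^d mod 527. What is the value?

527 − 1 = 526 = 2^1 · 263, so d = 263.
5^1 ≡ 5 (mod 527)
5^2 ≡ 5^2 = 25 ≡ 25 (mod 527)
5^4 ≡ 25^2 = 625 ≡ 98 (mod 527)
5^8 ≡ 98^2 = 9604 ≡ 118 (mod 527)
5^16 ≡ 118^2 = 13924 ≡ 222 (mod 527)
5^32 ≡ 222^2 = 49284 ≡ 273 (mod 527)
5^64 ≡ 273^2 = 74529 ≡ 222 (mod 527)
5^128 ≡ 222^2 = 49284 ≡ 273 (mod 527)
5^256 ≡ 273^2 = 74529 ≡ 222 (mod 527)
263 = 256 + 4 + 2 + 1 in binary powers of 2.
So 5^263 ≡ 222 · 98 · 25 · 5 ≡ 180 (mod 527).
Squaring chain: 180; never reaches −1, so base 5 is a Miller–Rabin witness that 527 is composite.

180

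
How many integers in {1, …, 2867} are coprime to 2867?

2760

Factor: 2867 = 47 · 61.
φ(2867) = (47−1) · (61−1) = 46 · 60 = 2760.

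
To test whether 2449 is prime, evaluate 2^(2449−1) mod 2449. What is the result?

1000

2^1 ≡ 2 (mod 2449)
2^2 ≡ 2^2 = 4 ≡ 4 (mod 2449)
2^4 ≡ 4^2 = 16 ≡ 16 (mod 2449)
2^8 ≡ 16^2 = 256 ≡ 256 (mod 2449)
2^16 ≡ 256^2 = 65536 ≡ 1862 (mod 2449)
2^32 ≡ 1862^2 = 3467044 ≡ 1709 (mod 2449)
2^64 ≡ 1709^2 = 2920681 ≡ 1473 (mod 2449)
2^128 ≡ 1473^2 = 2169729 ≡ 2364 (mod 2449)
2^256 ≡ 2364^2 = 5588496 ≡ 2327 (mod 2449)
2^512 ≡ 2327^2 = 5414929 ≡ 190 (mod 2449)
2^1024 ≡ 190^2 = 36100 ≡ 1814 (mod 2449)
2^2048 ≡ 1814^2 = 3290596 ≡ 1589 (mod 2449)
2448 = 2048 + 256 + 128 + 16 in binary powers of 2.
So 2^2448 ≡ 1589 · 2327 · 2364 · 1862 ≡ 1000 (mod 2449).
Since 1000 ≠ 1, base 2 is a Fermat witness: 2449 is composite.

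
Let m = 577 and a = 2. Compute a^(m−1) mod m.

1

2^1 ≡ 2 (mod 577)
2^2 ≡ 2^2 = 4 ≡ 4 (mod 577)
2^4 ≡ 4^2 = 16 ≡ 16 (mod 577)
2^8 ≡ 16^2 = 256 ≡ 256 (mod 577)
2^16 ≡ 256^2 = 65536 ≡ 335 (mod 577)
2^32 ≡ 335^2 = 112225 ≡ 287 (mod 577)
2^64 ≡ 287^2 = 82369 ≡ 435 (mod 577)
2^128 ≡ 435^2 = 189225 ≡ 546 (mod 577)
2^256 ≡ 546^2 = 298116 ≡ 384 (mod 577)
2^512 ≡ 384^2 = 147456 ≡ 321 (mod 577)
576 = 512 + 64 in binary powers of 2.
So 2^576 ≡ 321 · 435 ≡ 1 (mod 577).
Since the result is 1, base 2 gives no evidence that 577 is composite.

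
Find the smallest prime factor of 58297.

97

58297 is odd.
Digit sum 31, not divisible by 3.
Ends in 7: not divisible by 5.
7: 58297 = 7·8328 + 1
11: 58297 = 11·5299 + 8
13: 58297 = 13·4484 + 5
17: 58297 = 17·3429 + 4
19: 58297 = 19·3068 + 5
23: 58297 = 23·2534 + 15
29: 58297 = 29·2010 + 7
31: 58297 = 31·1880 + 17
37: 58297 = 37·1575 + 22
41: 58297 = 41·1421 + 36
43: 58297 = 43·1355 + 32
47: 58297 = 47·1240 + 17
53: 58297 = 53·1099 + 50
59: 58297 = 59·988 + 5
61: 58297 = 61·955 + 42
67: 58297 = 67·870 + 7
71: 58297 = 71·821 + 6
73: 58297 = 73·798 + 43
79: 58297 = 79·737 + 74
83: 58297 = 83·702 + 31
89: 58297 = 89·655 + 2
97: 58297 = 97·601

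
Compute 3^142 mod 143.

3^1 ≡ 3 (mod 143)
3^2 ≡ 3^2 = 9 ≡ 9 (mod 143)
3^4 ≡ 9^2 = 81 ≡ 81 (mod 143)
3^8 ≡ 81^2 = 6561 ≡ 126 (mod 143)
3^16 ≡ 126^2 = 15876 ≡ 3 (mod 143)
3^32 ≡ 3^2 = 9 ≡ 9 (mod 143)
3^64 ≡ 9^2 = 81 ≡ 81 (mod 143)
3^128 ≡ 81^2 = 6561 ≡ 126 (mod 143)
142 = 128 + 8 + 4 + 2 in binary powers of 2.
So 3^142 ≡ 126 · 126 · 81 · 9 ≡ 42 (mod 143).
Since 42 ≠ 1, base 3 is a Fermat witness: 143 is composite.

42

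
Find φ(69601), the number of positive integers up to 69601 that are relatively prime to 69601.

58320

Factor: 69601 = 7 · 61 · 163.
φ(69601) = (7−1) · (61−1) · (163−1) = 6 · 60 · 162 = 58320.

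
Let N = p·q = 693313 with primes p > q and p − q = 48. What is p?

857

Since p = q + 48, we have 693313 = q(q + 48), so q² + 48q − 693313 = 0.
Discriminant: 48² + 4·693313 = 2304 + 2773252 = 2775556; √2775556 = 1666.
q = (−48 + 1666)/2 = 809, and p = q + 48 = 857.
Check: 809 · 857 = 693313.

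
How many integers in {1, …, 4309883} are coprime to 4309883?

Factor: 4309883 = 137 · 163 · 193.
φ(4309883) = (137−1) · (163−1) · (193−1) = 136 · 162 · 192 = 4230144.

4230144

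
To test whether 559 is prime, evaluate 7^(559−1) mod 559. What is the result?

7^1 ≡ 7 (mod 559)
7^2 ≡ 7^2 = 49 ≡ 49 (mod 559)
7^4 ≡ 49^2 = 2401 ≡ 165 (mod 559)
7^8 ≡ 165^2 = 27225 ≡ 393 (mod 559)
7^16 ≡ 393^2 = 154449 ≡ 165 (mod 559)
7^32 ≡ 165^2 = 27225 ≡ 393 (mod 559)
7^64 ≡ 393^2 = 154449 ≡ 165 (mod 559)
7^128 ≡ 165^2 = 27225 ≡ 393 (mod 559)
7^256 ≡ 393^2 = 154449 ≡ 165 (mod 559)
7^512 ≡ 165^2 = 27225 ≡ 393 (mod 559)
558 = 512 + 32 + 8 + 4 + 2 in binary powers of 2.
So 7^558 ≡ 393 · 393 · 393 · 165 · 49 ≡ 259 (mod 559).
Since 259 ≠ 1, base 7 is a Fermat witness: 559 is composite.

259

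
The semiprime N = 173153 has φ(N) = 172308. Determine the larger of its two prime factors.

499

φ(n) = (p−1)(q−1) = n − (p+q) + 1, so p + q = 173153 − 172308 + 1 = 846.
p and q are the roots of t² − 846t + 173153 = 0.
Discriminant: 846² − 4·173153 = 715716 − 692612 = 23104; √23104 = 152.
q = (846 − 152)/2 = 347, p = (846 + 152)/2 = 499.
Check: 347 · 499 = 173153.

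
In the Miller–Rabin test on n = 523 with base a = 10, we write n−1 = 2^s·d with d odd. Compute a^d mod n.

1

523 − 1 = 522 = 2^1 · 261, so d = 261.
10^1 ≡ 10 (mod 523)
10^2 ≡ 10^2 = 100 ≡ 100 (mod 523)
10^4 ≡ 100^2 = 10000 ≡ 63 (mod 523)
10^8 ≡ 63^2 = 3969 ≡ 308 (mod 523)
10^16 ≡ 308^2 = 94864 ≡ 201 (mod 523)
10^32 ≡ 201^2 = 40401 ≡ 130 (mod 523)
10^64 ≡ 130^2 = 16900 ≡ 164 (mod 523)
10^128 ≡ 164^2 = 26896 ≡ 223 (mod 523)
10^256 ≡ 223^2 = 49729 ≡ 44 (mod 523)
261 = 256 + 4 + 1 in binary powers of 2.
So 10^261 ≡ 44 · 63 · 10 ≡ 1 (mod 523).
Since 10^d ≡ 1 (mod 523), base 10 does not prove 523 composite.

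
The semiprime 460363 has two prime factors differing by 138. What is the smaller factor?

613

Since p = q + 138, we have 460363 = q(q + 138), so q² + 138q − 460363 = 0.
Discriminant: 138² + 4·460363 = 19044 + 1841452 = 1860496; √1860496 = 1364.
q = (−138 + 1364)/2 = 613, and p = q + 138 = 751.
Check: 613 · 751 = 460363.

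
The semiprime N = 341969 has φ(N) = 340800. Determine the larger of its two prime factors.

601

φ(n) = (p−1)(q−1) = n − (p+q) + 1, so p + q = 341969 − 340800 + 1 = 1170.
p and q are the roots of t² − 1170t + 341969 = 0.
Discriminant: 1170² − 4·341969 = 1368900 − 1367876 = 1024; √1024 = 32.
q = (1170 − 32)/2 = 569, p = (1170 + 32)/2 = 601.
Check: 569 · 601 = 341969.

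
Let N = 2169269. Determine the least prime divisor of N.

2169269 is odd.
Digit sum 35, not divisible by 3.
Ends in 9: not divisible by 5.
7: 2169269 = 7·309895 + 4
11: 2169269 = 11·197206 + 3
13: 2169269 = 13·166866 + 11
17: 2169269 = 17·127604 + 1
19: 2169269 = 19·114172 + 1
23: 2169269 = 23·94316 + 1
29: 2169269 = 29·74802 + 11
31: 2169269 = 31·69976 + 13
37: 2169269 = 37·58628 + 33
41: 2169269 = 41·52909

41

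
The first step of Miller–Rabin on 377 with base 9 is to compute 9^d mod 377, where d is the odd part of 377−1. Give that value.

377 − 1 = 376 = 2^3 · 47, so d = 47.
9^1 ≡ 9 (mod 377)
9^2 ≡ 9^2 = 81 ≡ 81 (mod 377)
9^4 ≡ 81^2 = 6561 ≡ 152 (mod 377)
9^8 ≡ 152^2 = 23104 ≡ 107 (mod 377)
9^16 ≡ 107^2 = 11449 ≡ 139 (mod 377)
9^32 ≡ 139^2 = 19321 ≡ 94 (mod 377)
47 = 32 + 8 + 4 + 2 + 1 in binary powers of 2.
So 9^47 ≡ 94 · 107 · 152 · 81 · 9 ≡ 237 (mod 377).
Squaring chain: 237 → 373 → 16; never reaches −1, so base 9 is a Miller–Rabin witness that 377 is composite.

237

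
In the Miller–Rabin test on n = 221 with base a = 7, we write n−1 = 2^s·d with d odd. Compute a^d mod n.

221 − 1 = 220 = 2^2 · 55, so d = 55.
7^1 ≡ 7 (mod 221)
7^2 ≡ 7^2 = 49 ≡ 49 (mod 221)
7^4 ≡ 49^2 = 2401 ≡ 191 (mod 221)
7^8 ≡ 191^2 = 36481 ≡ 16 (mod 221)
7^16 ≡ 16^2 = 256 ≡ 35 (mod 221)
7^32 ≡ 35^2 = 1225 ≡ 120 (mod 221)
55 = 32 + 16 + 4 + 2 + 1 in binary powers of 2.
So 7^55 ≡ 120 · 35 · 191 · 49 · 7 ≡ 97 (mod 221).
Squaring chain: 97 → 127; never reaches −1, so base 7 is a Miller–Rabin witness that 221 is composite.

97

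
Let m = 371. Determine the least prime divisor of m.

371 is odd.
Digit sum 11, not divisible by 3.
Ends in 1: not divisible by 5.
7: 371 = 7·53

7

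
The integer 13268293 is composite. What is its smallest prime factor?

13268293 is odd.
Digit sum 34, not divisible by 3.
Ends in 3: not divisible by 5.
7: 13268293 = 7·1895470 + 3
11: 13268293 = 11·1206208 + 5
13: 13268293 = 13·1020637 + 12
17: 13268293 = 17·780487 + 14
19: 13268293 = 19·698331 + 4
23: 13268293 = 23·576882 + 7
29: 13268293 = 29·457527 + 10
31: 13268293 = 31·428009 + 14
37: 13268293 = 37·358602 + 19
41: 13268293 = 41·323616 + 37
43: 13268293 = 43·308564 + 41
47: 13268293 = 47·282304 + 5
53: 13268293 = 53·250345 + 8
59: 13268293 = 59·224886 + 19
61: 13268293 = 61·217513

61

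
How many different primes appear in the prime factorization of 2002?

2002 = 2 · 1001
1001 = 7 · 143
143 = 11 · 13
2002 = 2 · 7 · 11 · 13, which has 4 distinct prime factors.

4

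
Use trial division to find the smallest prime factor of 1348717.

1348717 is odd.
Digit sum 31, not divisible by 3.
Ends in 7: not divisible by 5.
7: 1348717 = 7·192673 + 6
11: 1348717 = 11·122610 + 7
13: 1348717 = 13·103747 + 6
17: 1348717 = 17·79336 + 5
19: 1348717 = 19·70985 + 2
23: 1348717 = 23·58639 + 20
29: 1348717 = 29·46507 + 14
31: 1348717 = 31·43507

31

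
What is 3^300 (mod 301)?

127

3^1 ≡ 3 (mod 301)
3^2 ≡ 3^2 = 9 ≡ 9 (mod 301)
3^4 ≡ 9^2 = 81 ≡ 81 (mod 301)
3^8 ≡ 81^2 = 6561 ≡ 240 (mod 301)
3^16 ≡ 240^2 = 57600 ≡ 109 (mod 301)
3^32 ≡ 109^2 = 11881 ≡ 142 (mod 301)
3^64 ≡ 142^2 = 20164 ≡ 298 (mod 301)
3^128 ≡ 298^2 = 88804 ≡ 9 (mod 301)
3^256 ≡ 9^2 = 81 ≡ 81 (mod 301)
300 = 256 + 32 + 8 + 4 in binary powers of 2.
So 3^300 ≡ 81 · 142 · 240 · 81 ≡ 127 (mod 301).
Since 127 ≠ 1, base 3 is a Fermat witness: 301 is composite.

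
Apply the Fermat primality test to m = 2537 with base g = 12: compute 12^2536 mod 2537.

12^1 ≡ 12 (mod 2537)
12^2 ≡ 12^2 = 144 ≡ 144 (mod 2537)
12^4 ≡ 144^2 = 20736 ≡ 440 (mod 2537)
12^8 ≡ 440^2 = 193600 ≡ 788 (mod 2537)
12^16 ≡ 788^2 = 620944 ≡ 1916 (mod 2537)
12^32 ≡ 1916^2 = 3671056 ≡ 17 (mod 2537)
12^64 ≡ 17^2 = 289 ≡ 289 (mod 2537)
12^128 ≡ 289^2 = 83521 ≡ 2337 (mod 2537)
12^256 ≡ 2337^2 = 5461569 ≡ 1945 (mod 2537)
12^512 ≡ 1945^2 = 3783025 ≡ 358 (mod 2537)
12^1024 ≡ 358^2 = 128164 ≡ 1314 (mod 2537)
12^2048 ≡ 1314^2 = 1726596 ≡ 1436 (mod 2537)
2536 = 2048 + 256 + 128 + 64 + 32 + 8 in binary powers of 2.
So 12^2536 ≡ 1436 · 1945 · 2337 · 289 · 17 · 788 ≡ 196 (mod 2537).
Since 196 ≠ 1, base 12 is a Fermat witness: 2537 is composite.

196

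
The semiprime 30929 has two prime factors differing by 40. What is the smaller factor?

Since p = q + 40, we have 30929 = q(q + 40), so q² + 40q − 30929 = 0.
Discriminant: 40² + 4·30929 = 1600 + 123716 = 125316; √125316 = 354.
q = (−40 + 354)/2 = 157, and p = q + 40 = 197.
Check: 157 · 197 = 30929.

157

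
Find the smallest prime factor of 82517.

19

82517 is odd.
Digit sum 23, not divisible by 3.
Ends in 7: not divisible by 5.
7: 82517 = 7·11788 + 1
11: 82517 = 11·7501 + 6
13: 82517 = 13·6347 + 6
17: 82517 = 17·4853 + 16
19: 82517 = 19·4343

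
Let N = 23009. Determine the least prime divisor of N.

7

23009 is odd.
Digit sum 14, not divisible by 3.
Ends in 9: not divisible by 5.
7: 23009 = 7·3287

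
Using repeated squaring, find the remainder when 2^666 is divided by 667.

179

2^1 ≡ 2 (mod 667)
2^2 ≡ 2^2 = 4 ≡ 4 (mod 667)
2^4 ≡ 4^2 = 16 ≡ 16 (mod 667)
2^8 ≡ 16^2 = 256 ≡ 256 (mod 667)
2^16 ≡ 256^2 = 65536 ≡ 170 (mod 667)
2^32 ≡ 170^2 = 28900 ≡ 219 (mod 667)
2^64 ≡ 219^2 = 47961 ≡ 604 (mod 667)
2^128 ≡ 604^2 = 364816 ≡ 634 (mod 667)
2^256 ≡ 634^2 = 401956 ≡ 422 (mod 667)
2^512 ≡ 422^2 = 178084 ≡ 662 (mod 667)
666 = 512 + 128 + 16 + 8 + 2 in binary powers of 2.
So 2^666 ≡ 662 · 634 · 170 · 256 · 4 ≡ 179 (mod 667).
Since 179 ≠ 1, base 2 is a Fermat witness: 667 is composite.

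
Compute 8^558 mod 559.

8^1 ≡ 8 (mod 559)
8^2 ≡ 8^2 = 64 ≡ 64 (mod 559)
8^4 ≡ 64^2 = 4096 ≡ 183 (mod 559)
8^8 ≡ 183^2 = 33489 ≡ 508 (mod 559)
8^16 ≡ 508^2 = 258064 ≡ 365 (mod 559)
8^32 ≡ 365^2 = 133225 ≡ 183 (mod 559)
8^64 ≡ 183^2 = 33489 ≡ 508 (mod 559)
8^128 ≡ 508^2 = 258064 ≡ 365 (mod 559)
8^256 ≡ 365^2 = 133225 ≡ 183 (mod 559)
8^512 ≡ 183^2 = 33489 ≡ 508 (mod 559)
558 = 512 + 32 + 8 + 4 + 2 in binary powers of 2.
So 8^558 ≡ 508 · 183 · 508 · 183 · 64 ≡ 428 (mod 559).
Since 428 ≠ 1, base 8 is a Fermat witness: 559 is composite.

428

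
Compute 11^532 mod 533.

146

11^1 ≡ 11 (mod 533)
11^2 ≡ 11^2 = 121 ≡ 121 (mod 533)
11^4 ≡ 121^2 = 14641 ≡ 250 (mod 533)
11^8 ≡ 250^2 = 62500 ≡ 139 (mod 533)
11^16 ≡ 139^2 = 19321 ≡ 133 (mod 533)
11^32 ≡ 133^2 = 17689 ≡ 100 (mod 533)
11^64 ≡ 100^2 = 10000 ≡ 406 (mod 533)
11^128 ≡ 406^2 = 164836 ≡ 139 (mod 533)
11^256 ≡ 139^2 = 19321 ≡ 133 (mod 533)
11^512 ≡ 133^2 = 17689 ≡ 100 (mod 533)
532 = 512 + 16 + 4 in binary powers of 2.
So 11^532 ≡ 100 · 133 · 250 ≡ 146 (mod 533).
Since 146 ≠ 1, base 11 is a Fermat witness: 533 is composite.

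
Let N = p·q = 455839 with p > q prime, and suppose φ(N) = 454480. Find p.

761

φ(n) = (p−1)(q−1) = n − (p+q) + 1, so p + q = 455839 − 454480 + 1 = 1360.
p and q are the roots of t² − 1360t + 455839 = 0.
Discriminant: 1360² − 4·455839 = 1849600 − 1823356 = 26244; √26244 = 162.
q = (1360 − 162)/2 = 599, p = (1360 + 162)/2 = 761.
Check: 599 · 761 = 455839.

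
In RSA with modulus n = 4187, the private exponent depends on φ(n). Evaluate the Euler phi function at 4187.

4056

Factor: 4187 = 53 · 79.
φ(4187) = (53−1) · (79−1) = 52 · 78 = 4056.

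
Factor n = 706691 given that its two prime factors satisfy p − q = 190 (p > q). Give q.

751

Since p = q + 190, we have 706691 = q(q + 190), so q² + 190q − 706691 = 0.
Discriminant: 190² + 4·706691 = 36100 + 2826764 = 2862864; √2862864 = 1692.
q = (−190 + 1692)/2 = 751, and p = q + 190 = 941.
Check: 751 · 941 = 706691.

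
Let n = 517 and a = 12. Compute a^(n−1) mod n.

243

12^1 ≡ 12 (mod 517)
12^2 ≡ 12^2 = 144 ≡ 144 (mod 517)
12^4 ≡ 144^2 = 20736 ≡ 56 (mod 517)
12^8 ≡ 56^2 = 3136 ≡ 34 (mod 517)
12^16 ≡ 34^2 = 1156 ≡ 122 (mod 517)
12^32 ≡ 122^2 = 14884 ≡ 408 (mod 517)
12^64 ≡ 408^2 = 166464 ≡ 507 (mod 517)
12^128 ≡ 507^2 = 257049 ≡ 100 (mod 517)
12^256 ≡ 100^2 = 10000 ≡ 177 (mod 517)
12^512 ≡ 177^2 = 31329 ≡ 309 (mod 517)
516 = 512 + 4 in binary powers of 2.
So 12^516 ≡ 309 · 56 ≡ 243 (mod 517).
Since 243 ≠ 1, base 12 is a Fermat witness: 517 is composite.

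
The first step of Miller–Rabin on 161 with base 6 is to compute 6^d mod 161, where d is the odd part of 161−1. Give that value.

48

161 − 1 = 160 = 2^5 · 5, so d = 5.
6^1 ≡ 6 (mod 161)
6^2 ≡ 6^2 = 36 ≡ 36 (mod 161)
6^4 ≡ 36^2 = 1296 ≡ 8 (mod 161)
5 = 4 + 1 in binary powers of 2.
So 6^5 ≡ 8 · 6 ≡ 48 (mod 161).
Squaring chain: 48 → 50 → 85 → 141 → 78; never reaches −1, so base 6 is a Miller–Rabin witness that 161 is composite.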